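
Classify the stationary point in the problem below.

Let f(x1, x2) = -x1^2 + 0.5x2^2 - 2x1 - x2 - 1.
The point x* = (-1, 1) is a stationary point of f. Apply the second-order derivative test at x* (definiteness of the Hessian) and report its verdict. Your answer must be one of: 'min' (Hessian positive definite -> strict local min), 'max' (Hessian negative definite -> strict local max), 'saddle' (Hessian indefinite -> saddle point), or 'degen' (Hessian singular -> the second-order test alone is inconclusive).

Compute the Hessian H = grad^2 f:
  H = [[-2, 0], [0, 1]]
Verify stationarity: grad f(x*) = H x* + g = (0, 0).
Eigenvalues of H: -2, 1.
Eigenvalues have mixed signs, so H is indefinite -> x* is a saddle point.

saddle


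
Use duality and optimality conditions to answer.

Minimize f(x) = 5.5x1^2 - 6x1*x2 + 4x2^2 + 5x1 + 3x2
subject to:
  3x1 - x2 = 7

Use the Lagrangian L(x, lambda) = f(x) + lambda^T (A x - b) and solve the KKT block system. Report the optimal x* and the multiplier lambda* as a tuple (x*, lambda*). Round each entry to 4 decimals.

Form the Lagrangian:
  L(x, lambda) = (1/2) x^T Q x + c^T x + lambda^T (A x - b)
Stationarity (grad_x L = 0): Q x + c + A^T lambda = 0.
Primal feasibility: A x = b.

This gives the KKT block system:
  [ Q   A^T ] [ x     ]   [-c ]
  [ A    0  ] [ lambda ] = [ b ]

Solving the linear system:
  x*      = (2.383, 0.1489)
  lambda* = (-10.1064)
  f(x*)   = 41.5532

x* = (2.383, 0.1489), lambda* = (-10.1064)


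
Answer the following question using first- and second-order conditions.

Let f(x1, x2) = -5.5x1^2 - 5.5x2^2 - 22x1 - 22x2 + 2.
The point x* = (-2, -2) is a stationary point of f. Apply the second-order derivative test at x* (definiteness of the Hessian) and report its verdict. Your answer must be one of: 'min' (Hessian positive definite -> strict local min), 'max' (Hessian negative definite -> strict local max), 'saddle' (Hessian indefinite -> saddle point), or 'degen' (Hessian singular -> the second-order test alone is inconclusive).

Compute the Hessian H = grad^2 f:
  H = [[-11, 0], [0, -11]]
Verify stationarity: grad f(x*) = H x* + g = (0, 0).
Eigenvalues of H: -11, -11.
Both eigenvalues < 0, so H is negative definite -> x* is a strict local max.

max


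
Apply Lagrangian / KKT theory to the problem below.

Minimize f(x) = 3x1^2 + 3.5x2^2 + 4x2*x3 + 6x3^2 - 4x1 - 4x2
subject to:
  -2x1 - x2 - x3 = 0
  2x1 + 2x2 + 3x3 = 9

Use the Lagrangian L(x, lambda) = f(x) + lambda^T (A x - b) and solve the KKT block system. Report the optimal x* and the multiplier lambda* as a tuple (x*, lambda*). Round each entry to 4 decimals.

Form the Lagrangian:
  L(x, lambda) = (1/2) x^T Q x + c^T x + lambda^T (A x - b)
Stationarity (grad_x L = 0): Q x + c + A^T lambda = 0.
Primal feasibility: A x = b.

This gives the KKT block system:
  [ Q   A^T ] [ x     ]   [-c ]
  [ A    0  ] [ lambda ] = [ b ]

Solving the linear system:
  x*      = (-2.5882, 1.3529, 3.8235)
  lambda* = (-40.2941, -30.5294)
  f(x*)   = 139.8529

x* = (-2.5882, 1.3529, 3.8235), lambda* = (-40.2941, -30.5294)


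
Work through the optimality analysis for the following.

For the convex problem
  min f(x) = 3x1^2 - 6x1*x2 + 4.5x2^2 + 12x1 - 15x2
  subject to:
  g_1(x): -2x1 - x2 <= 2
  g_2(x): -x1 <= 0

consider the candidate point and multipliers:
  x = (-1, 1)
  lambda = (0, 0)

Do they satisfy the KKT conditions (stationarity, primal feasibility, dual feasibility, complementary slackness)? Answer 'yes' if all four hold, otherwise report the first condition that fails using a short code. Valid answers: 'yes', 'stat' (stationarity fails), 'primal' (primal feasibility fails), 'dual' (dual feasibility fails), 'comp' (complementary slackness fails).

Gradient of f: grad f(x) = Q x + c = (0, 0)
Constraint values g_i(x) = a_i^T x - b_i:
  g_1((-1, 1)) = -1
  g_2((-1, 1)) = 1
Stationarity residual: grad f(x) + sum_i lambda_i a_i = (0, 0)
  -> stationarity OK
Primal feasibility (all g_i <= 0): FAILS
Dual feasibility (all lambda_i >= 0): OK
Complementary slackness (lambda_i * g_i(x) = 0 for all i): OK

Verdict: the first failing condition is primal_feasibility -> primal.

primal


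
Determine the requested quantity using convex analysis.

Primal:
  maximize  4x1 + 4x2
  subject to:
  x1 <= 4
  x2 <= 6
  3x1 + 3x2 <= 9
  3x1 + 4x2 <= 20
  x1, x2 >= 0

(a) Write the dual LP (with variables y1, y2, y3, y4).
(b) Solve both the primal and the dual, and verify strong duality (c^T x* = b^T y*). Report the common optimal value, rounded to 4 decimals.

The standard primal-dual pair for 'max c^T x s.t. A x <= b, x >= 0' is:
  Dual:  min b^T y  s.t.  A^T y >= c,  y >= 0.

So the dual LP is:
  minimize  4y1 + 6y2 + 9y3 + 20y4
  subject to:
    y1 + 3y3 + 3y4 >= 4
    y2 + 3y3 + 4y4 >= 4
    y1, y2, y3, y4 >= 0

Solving the primal: x* = (3, 0).
  primal value c^T x* = 12.
Solving the dual: y* = (0, 0, 1.3333, 0).
  dual value b^T y* = 12.
Strong duality: c^T x* = b^T y*. Confirmed.

12


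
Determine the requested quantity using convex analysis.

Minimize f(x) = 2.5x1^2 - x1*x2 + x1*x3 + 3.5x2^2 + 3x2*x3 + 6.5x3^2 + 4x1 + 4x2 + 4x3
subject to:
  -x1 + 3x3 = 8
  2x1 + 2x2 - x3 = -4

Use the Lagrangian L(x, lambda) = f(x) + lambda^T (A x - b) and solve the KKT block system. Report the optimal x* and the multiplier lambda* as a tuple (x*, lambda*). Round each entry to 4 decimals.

Form the Lagrangian:
  L(x, lambda) = (1/2) x^T Q x + c^T x + lambda^T (A x - b)
Stationarity (grad_x L = 0): Q x + c + A^T lambda = 0.
Primal feasibility: A x = b.

This gives the KKT block system:
  [ Q   A^T ] [ x     ]   [-c ]
  [ A    0  ] [ lambda ] = [ b ]

Solving the linear system:
  x*      = (-1.123, 0.2691, 2.2923)
  lambda* = (-13.4756, -6.942)
  f(x*)   = 42.8956

x* = (-1.123, 0.2691, 2.2923), lambda* = (-13.4756, -6.942)


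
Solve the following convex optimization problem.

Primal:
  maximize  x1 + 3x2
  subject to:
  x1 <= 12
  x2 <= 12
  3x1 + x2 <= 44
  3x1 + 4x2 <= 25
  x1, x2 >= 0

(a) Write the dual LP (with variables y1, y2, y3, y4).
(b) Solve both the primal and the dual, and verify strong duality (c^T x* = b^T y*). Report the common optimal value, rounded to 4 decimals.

The standard primal-dual pair for 'max c^T x s.t. A x <= b, x >= 0' is:
  Dual:  min b^T y  s.t.  A^T y >= c,  y >= 0.

So the dual LP is:
  minimize  12y1 + 12y2 + 44y3 + 25y4
  subject to:
    y1 + 3y3 + 3y4 >= 1
    y2 + y3 + 4y4 >= 3
    y1, y2, y3, y4 >= 0

Solving the primal: x* = (0, 6.25).
  primal value c^T x* = 18.75.
Solving the dual: y* = (0, 0, 0, 0.75).
  dual value b^T y* = 18.75.
Strong duality: c^T x* = b^T y*. Confirmed.

18.75


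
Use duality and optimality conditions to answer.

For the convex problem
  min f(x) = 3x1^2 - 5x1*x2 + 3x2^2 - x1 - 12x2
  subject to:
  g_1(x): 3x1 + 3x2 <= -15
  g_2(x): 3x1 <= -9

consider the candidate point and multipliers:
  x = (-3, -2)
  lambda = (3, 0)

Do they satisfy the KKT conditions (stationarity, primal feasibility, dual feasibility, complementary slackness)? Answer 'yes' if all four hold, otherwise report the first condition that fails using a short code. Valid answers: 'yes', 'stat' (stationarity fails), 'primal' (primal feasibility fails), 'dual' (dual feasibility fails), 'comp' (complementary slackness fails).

Gradient of f: grad f(x) = Q x + c = (-9, -9)
Constraint values g_i(x) = a_i^T x - b_i:
  g_1((-3, -2)) = 0
  g_2((-3, -2)) = 0
Stationarity residual: grad f(x) + sum_i lambda_i a_i = (0, 0)
  -> stationarity OK
Primal feasibility (all g_i <= 0): OK
Dual feasibility (all lambda_i >= 0): OK
Complementary slackness (lambda_i * g_i(x) = 0 for all i): OK

Verdict: yes, KKT holds.

yes


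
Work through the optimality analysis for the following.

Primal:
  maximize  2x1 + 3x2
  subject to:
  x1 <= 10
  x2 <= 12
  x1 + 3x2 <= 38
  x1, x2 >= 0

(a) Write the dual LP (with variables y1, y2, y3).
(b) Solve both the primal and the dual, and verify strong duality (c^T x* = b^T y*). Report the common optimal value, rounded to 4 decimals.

The standard primal-dual pair for 'max c^T x s.t. A x <= b, x >= 0' is:
  Dual:  min b^T y  s.t.  A^T y >= c,  y >= 0.

So the dual LP is:
  minimize  10y1 + 12y2 + 38y3
  subject to:
    y1 + y3 >= 2
    y2 + 3y3 >= 3
    y1, y2, y3 >= 0

Solving the primal: x* = (10, 9.3333).
  primal value c^T x* = 48.
Solving the dual: y* = (1, 0, 1).
  dual value b^T y* = 48.
Strong duality: c^T x* = b^T y*. Confirmed.

48


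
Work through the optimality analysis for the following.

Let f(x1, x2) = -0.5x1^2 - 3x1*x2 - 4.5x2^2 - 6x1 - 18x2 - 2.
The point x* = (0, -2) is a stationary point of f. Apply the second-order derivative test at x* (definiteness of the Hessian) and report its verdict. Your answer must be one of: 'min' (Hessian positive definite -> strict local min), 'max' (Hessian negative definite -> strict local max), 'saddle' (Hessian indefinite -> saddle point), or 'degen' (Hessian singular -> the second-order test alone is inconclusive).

Compute the Hessian H = grad^2 f:
  H = [[-1, -3], [-3, -9]]
Verify stationarity: grad f(x*) = H x* + g = (0, 0).
Eigenvalues of H: -10, 0.
H has a zero eigenvalue (singular; negative semidefinite but not definite), so H is neither positive definite, negative definite, nor indefinite. The second-order test alone is inconclusive -> degen.
(Indeed, f is constant along the null direction of H through x*, so x* is not a strict local extremum.)

degen


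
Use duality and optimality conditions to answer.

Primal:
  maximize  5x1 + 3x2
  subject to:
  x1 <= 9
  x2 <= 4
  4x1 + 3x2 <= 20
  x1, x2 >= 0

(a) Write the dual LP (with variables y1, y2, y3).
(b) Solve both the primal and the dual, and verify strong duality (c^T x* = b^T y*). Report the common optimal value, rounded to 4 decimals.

The standard primal-dual pair for 'max c^T x s.t. A x <= b, x >= 0' is:
  Dual:  min b^T y  s.t.  A^T y >= c,  y >= 0.

So the dual LP is:
  minimize  9y1 + 4y2 + 20y3
  subject to:
    y1 + 4y3 >= 5
    y2 + 3y3 >= 3
    y1, y2, y3 >= 0

Solving the primal: x* = (5, 0).
  primal value c^T x* = 25.
Solving the dual: y* = (0, 0, 1.25).
  dual value b^T y* = 25.
Strong duality: c^T x* = b^T y*. Confirmed.

25


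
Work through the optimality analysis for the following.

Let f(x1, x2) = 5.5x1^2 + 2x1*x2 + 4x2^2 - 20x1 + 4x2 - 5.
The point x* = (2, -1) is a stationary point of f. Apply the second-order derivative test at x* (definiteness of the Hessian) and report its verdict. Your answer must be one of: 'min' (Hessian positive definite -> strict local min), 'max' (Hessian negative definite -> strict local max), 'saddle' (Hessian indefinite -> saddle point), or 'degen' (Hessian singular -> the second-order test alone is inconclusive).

Compute the Hessian H = grad^2 f:
  H = [[11, 2], [2, 8]]
Verify stationarity: grad f(x*) = H x* + g = (0, 0).
Eigenvalues of H: 7, 12.
Both eigenvalues > 0, so H is positive definite -> x* is a strict local min.

min


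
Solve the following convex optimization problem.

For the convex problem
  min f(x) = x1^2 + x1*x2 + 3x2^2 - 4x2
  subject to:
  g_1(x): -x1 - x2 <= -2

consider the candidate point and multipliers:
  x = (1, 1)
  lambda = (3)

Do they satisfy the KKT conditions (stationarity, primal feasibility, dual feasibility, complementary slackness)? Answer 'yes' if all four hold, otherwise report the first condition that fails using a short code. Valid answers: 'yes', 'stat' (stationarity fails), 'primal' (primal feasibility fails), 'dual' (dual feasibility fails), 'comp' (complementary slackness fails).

Gradient of f: grad f(x) = Q x + c = (3, 3)
Constraint values g_i(x) = a_i^T x - b_i:
  g_1((1, 1)) = 0
Stationarity residual: grad f(x) + sum_i lambda_i a_i = (0, 0)
  -> stationarity OK
Primal feasibility (all g_i <= 0): OK
Dual feasibility (all lambda_i >= 0): OK
Complementary slackness (lambda_i * g_i(x) = 0 for all i): OK

Verdict: yes, KKT holds.

yes


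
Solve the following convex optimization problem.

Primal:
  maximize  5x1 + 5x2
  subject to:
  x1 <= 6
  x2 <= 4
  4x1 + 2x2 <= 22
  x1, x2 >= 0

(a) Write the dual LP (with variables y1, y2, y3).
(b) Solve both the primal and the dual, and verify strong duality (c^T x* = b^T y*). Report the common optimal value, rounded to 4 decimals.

The standard primal-dual pair for 'max c^T x s.t. A x <= b, x >= 0' is:
  Dual:  min b^T y  s.t.  A^T y >= c,  y >= 0.

So the dual LP is:
  minimize  6y1 + 4y2 + 22y3
  subject to:
    y1 + 4y3 >= 5
    y2 + 2y3 >= 5
    y1, y2, y3 >= 0

Solving the primal: x* = (3.5, 4).
  primal value c^T x* = 37.5.
Solving the dual: y* = (0, 2.5, 1.25).
  dual value b^T y* = 37.5.
Strong duality: c^T x* = b^T y*. Confirmed.

37.5


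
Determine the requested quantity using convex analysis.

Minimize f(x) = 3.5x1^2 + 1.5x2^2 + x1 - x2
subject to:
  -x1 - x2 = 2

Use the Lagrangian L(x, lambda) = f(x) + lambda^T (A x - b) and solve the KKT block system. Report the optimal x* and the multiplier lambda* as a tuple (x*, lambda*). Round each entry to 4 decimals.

Form the Lagrangian:
  L(x, lambda) = (1/2) x^T Q x + c^T x + lambda^T (A x - b)
Stationarity (grad_x L = 0): Q x + c + A^T lambda = 0.
Primal feasibility: A x = b.

This gives the KKT block system:
  [ Q   A^T ] [ x     ]   [-c ]
  [ A    0  ] [ lambda ] = [ b ]

Solving the linear system:
  x*      = (-0.8, -1.2)
  lambda* = (-4.6)
  f(x*)   = 4.8

x* = (-0.8, -1.2), lambda* = (-4.6)


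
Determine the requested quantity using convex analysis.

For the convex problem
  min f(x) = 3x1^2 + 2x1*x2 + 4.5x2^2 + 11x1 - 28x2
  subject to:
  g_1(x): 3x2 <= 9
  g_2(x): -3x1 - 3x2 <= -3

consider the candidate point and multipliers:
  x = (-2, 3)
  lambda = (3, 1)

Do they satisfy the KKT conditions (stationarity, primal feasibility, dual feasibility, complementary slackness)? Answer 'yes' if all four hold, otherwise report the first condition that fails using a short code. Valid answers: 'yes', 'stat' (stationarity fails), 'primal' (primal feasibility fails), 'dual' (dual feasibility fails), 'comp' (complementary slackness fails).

Gradient of f: grad f(x) = Q x + c = (5, -5)
Constraint values g_i(x) = a_i^T x - b_i:
  g_1((-2, 3)) = 0
  g_2((-2, 3)) = 0
Stationarity residual: grad f(x) + sum_i lambda_i a_i = (2, 1)
  -> stationarity FAILS
Primal feasibility (all g_i <= 0): OK
Dual feasibility (all lambda_i >= 0): OK
Complementary slackness (lambda_i * g_i(x) = 0 for all i): OK

Verdict: the first failing condition is stationarity -> stat.

stat


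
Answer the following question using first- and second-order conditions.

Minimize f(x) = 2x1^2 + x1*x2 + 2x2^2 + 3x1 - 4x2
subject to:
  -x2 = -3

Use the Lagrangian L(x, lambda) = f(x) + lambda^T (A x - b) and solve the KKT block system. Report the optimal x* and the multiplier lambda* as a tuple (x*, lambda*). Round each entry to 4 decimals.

Form the Lagrangian:
  L(x, lambda) = (1/2) x^T Q x + c^T x + lambda^T (A x - b)
Stationarity (grad_x L = 0): Q x + c + A^T lambda = 0.
Primal feasibility: A x = b.

This gives the KKT block system:
  [ Q   A^T ] [ x     ]   [-c ]
  [ A    0  ] [ lambda ] = [ b ]

Solving the linear system:
  x*      = (-1.5, 3)
  lambda* = (6.5)
  f(x*)   = 1.5

x* = (-1.5, 3), lambda* = (6.5)


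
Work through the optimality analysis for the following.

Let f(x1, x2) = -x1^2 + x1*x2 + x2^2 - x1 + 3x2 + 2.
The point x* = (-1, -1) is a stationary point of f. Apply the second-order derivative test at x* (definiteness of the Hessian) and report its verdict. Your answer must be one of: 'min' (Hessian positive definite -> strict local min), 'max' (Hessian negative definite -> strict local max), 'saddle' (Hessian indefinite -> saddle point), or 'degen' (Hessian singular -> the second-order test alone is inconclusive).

Compute the Hessian H = grad^2 f:
  H = [[-2, 1], [1, 2]]
Verify stationarity: grad f(x*) = H x* + g = (0, 0).
Eigenvalues of H: -2.2361, 2.2361.
Eigenvalues have mixed signs, so H is indefinite -> x* is a saddle point.

saddle


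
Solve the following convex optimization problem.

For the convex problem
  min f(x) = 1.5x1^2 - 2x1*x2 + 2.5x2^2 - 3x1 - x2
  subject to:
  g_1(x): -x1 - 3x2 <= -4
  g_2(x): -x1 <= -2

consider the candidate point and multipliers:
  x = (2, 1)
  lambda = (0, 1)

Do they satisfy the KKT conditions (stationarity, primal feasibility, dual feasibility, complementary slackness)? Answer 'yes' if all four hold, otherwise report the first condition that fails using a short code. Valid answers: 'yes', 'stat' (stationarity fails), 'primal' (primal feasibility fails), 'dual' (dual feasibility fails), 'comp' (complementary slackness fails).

Gradient of f: grad f(x) = Q x + c = (1, 0)
Constraint values g_i(x) = a_i^T x - b_i:
  g_1((2, 1)) = -1
  g_2((2, 1)) = 0
Stationarity residual: grad f(x) + sum_i lambda_i a_i = (0, 0)
  -> stationarity OK
Primal feasibility (all g_i <= 0): OK
Dual feasibility (all lambda_i >= 0): OK
Complementary slackness (lambda_i * g_i(x) = 0 for all i): OK

Verdict: yes, KKT holds.

yes


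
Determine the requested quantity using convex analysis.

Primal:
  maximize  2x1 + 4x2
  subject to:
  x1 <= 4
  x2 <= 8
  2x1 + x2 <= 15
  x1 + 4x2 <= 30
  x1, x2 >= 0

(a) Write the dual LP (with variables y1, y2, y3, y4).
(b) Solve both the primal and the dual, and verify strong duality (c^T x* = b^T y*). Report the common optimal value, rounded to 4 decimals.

The standard primal-dual pair for 'max c^T x s.t. A x <= b, x >= 0' is:
  Dual:  min b^T y  s.t.  A^T y >= c,  y >= 0.

So the dual LP is:
  minimize  4y1 + 8y2 + 15y3 + 30y4
  subject to:
    y1 + 2y3 + y4 >= 2
    y2 + y3 + 4y4 >= 4
    y1, y2, y3, y4 >= 0

Solving the primal: x* = (4, 6.5).
  primal value c^T x* = 34.
Solving the dual: y* = (1, 0, 0, 1).
  dual value b^T y* = 34.
Strong duality: c^T x* = b^T y*. Confirmed.

34


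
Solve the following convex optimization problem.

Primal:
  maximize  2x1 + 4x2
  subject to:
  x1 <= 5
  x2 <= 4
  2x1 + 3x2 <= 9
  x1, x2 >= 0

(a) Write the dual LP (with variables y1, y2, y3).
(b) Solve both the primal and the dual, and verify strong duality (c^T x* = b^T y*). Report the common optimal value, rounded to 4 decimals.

The standard primal-dual pair for 'max c^T x s.t. A x <= b, x >= 0' is:
  Dual:  min b^T y  s.t.  A^T y >= c,  y >= 0.

So the dual LP is:
  minimize  5y1 + 4y2 + 9y3
  subject to:
    y1 + 2y3 >= 2
    y2 + 3y3 >= 4
    y1, y2, y3 >= 0

Solving the primal: x* = (0, 3).
  primal value c^T x* = 12.
Solving the dual: y* = (0, 0, 1.3333).
  dual value b^T y* = 12.
Strong duality: c^T x* = b^T y*. Confirmed.

12


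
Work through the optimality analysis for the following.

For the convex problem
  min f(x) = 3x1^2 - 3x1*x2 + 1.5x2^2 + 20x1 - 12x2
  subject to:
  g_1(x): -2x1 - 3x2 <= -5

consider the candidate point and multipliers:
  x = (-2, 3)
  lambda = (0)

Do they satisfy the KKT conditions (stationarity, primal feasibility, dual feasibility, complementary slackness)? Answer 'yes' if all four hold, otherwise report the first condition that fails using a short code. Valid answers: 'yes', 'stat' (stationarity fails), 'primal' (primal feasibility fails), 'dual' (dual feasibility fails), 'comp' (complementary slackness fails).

Gradient of f: grad f(x) = Q x + c = (-1, 3)
Constraint values g_i(x) = a_i^T x - b_i:
  g_1((-2, 3)) = 0
Stationarity residual: grad f(x) + sum_i lambda_i a_i = (-1, 3)
  -> stationarity FAILS
Primal feasibility (all g_i <= 0): OK
Dual feasibility (all lambda_i >= 0): OK
Complementary slackness (lambda_i * g_i(x) = 0 for all i): OK

Verdict: the first failing condition is stationarity -> stat.

stat


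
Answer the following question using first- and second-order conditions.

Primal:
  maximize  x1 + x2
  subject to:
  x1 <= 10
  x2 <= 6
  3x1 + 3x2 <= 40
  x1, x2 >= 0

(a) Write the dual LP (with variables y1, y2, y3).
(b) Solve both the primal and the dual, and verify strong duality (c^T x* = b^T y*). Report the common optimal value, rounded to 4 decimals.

The standard primal-dual pair for 'max c^T x s.t. A x <= b, x >= 0' is:
  Dual:  min b^T y  s.t.  A^T y >= c,  y >= 0.

So the dual LP is:
  minimize  10y1 + 6y2 + 40y3
  subject to:
    y1 + 3y3 >= 1
    y2 + 3y3 >= 1
    y1, y2, y3 >= 0

Solving the primal: x* = (7.3333, 6).
  primal value c^T x* = 13.3333.
Solving the dual: y* = (0, 0, 0.3333).
  dual value b^T y* = 13.3333.
Strong duality: c^T x* = b^T y*. Confirmed.

13.3333


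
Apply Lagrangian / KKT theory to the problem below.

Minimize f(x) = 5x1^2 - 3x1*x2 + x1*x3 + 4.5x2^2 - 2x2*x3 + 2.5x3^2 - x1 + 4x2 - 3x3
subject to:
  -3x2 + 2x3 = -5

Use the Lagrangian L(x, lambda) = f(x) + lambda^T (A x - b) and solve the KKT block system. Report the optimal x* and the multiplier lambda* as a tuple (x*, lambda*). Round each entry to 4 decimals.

Form the Lagrangian:
  L(x, lambda) = (1/2) x^T Q x + c^T x + lambda^T (A x - b)
Stationarity (grad_x L = 0): Q x + c + A^T lambda = 0.
Primal feasibility: A x = b.

This gives the KKT block system:
  [ Q   A^T ] [ x     ]   [-c ]
  [ A    0  ] [ lambda ] = [ b ]

Solving the linear system:
  x*      = (0.508, 1.0535, -0.9198)
  lambda* = (4.5989)
  f(x*)   = 14.7299

x* = (0.508, 1.0535, -0.9198), lambda* = (4.5989)


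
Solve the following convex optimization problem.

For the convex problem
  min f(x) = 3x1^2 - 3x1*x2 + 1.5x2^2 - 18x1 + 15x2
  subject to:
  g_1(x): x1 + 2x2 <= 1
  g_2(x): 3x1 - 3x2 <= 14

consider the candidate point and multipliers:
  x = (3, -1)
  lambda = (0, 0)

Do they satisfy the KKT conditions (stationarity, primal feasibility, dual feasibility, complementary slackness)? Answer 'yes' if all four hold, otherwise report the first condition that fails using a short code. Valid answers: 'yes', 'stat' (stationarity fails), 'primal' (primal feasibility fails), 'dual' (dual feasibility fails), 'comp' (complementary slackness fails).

Gradient of f: grad f(x) = Q x + c = (3, 3)
Constraint values g_i(x) = a_i^T x - b_i:
  g_1((3, -1)) = 0
  g_2((3, -1)) = -2
Stationarity residual: grad f(x) + sum_i lambda_i a_i = (3, 3)
  -> stationarity FAILS
Primal feasibility (all g_i <= 0): OK
Dual feasibility (all lambda_i >= 0): OK
Complementary slackness (lambda_i * g_i(x) = 0 for all i): OK

Verdict: the first failing condition is stationarity -> stat.

stat


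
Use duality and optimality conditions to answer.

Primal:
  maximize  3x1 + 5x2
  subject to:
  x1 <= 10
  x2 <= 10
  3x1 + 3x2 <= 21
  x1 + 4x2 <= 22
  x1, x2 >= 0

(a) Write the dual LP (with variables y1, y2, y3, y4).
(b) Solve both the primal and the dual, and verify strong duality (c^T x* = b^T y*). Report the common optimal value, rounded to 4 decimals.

The standard primal-dual pair for 'max c^T x s.t. A x <= b, x >= 0' is:
  Dual:  min b^T y  s.t.  A^T y >= c,  y >= 0.

So the dual LP is:
  minimize  10y1 + 10y2 + 21y3 + 22y4
  subject to:
    y1 + 3y3 + y4 >= 3
    y2 + 3y3 + 4y4 >= 5
    y1, y2, y3, y4 >= 0

Solving the primal: x* = (2, 5).
  primal value c^T x* = 31.
Solving the dual: y* = (0, 0, 0.7778, 0.6667).
  dual value b^T y* = 31.
Strong duality: c^T x* = b^T y*. Confirmed.

31


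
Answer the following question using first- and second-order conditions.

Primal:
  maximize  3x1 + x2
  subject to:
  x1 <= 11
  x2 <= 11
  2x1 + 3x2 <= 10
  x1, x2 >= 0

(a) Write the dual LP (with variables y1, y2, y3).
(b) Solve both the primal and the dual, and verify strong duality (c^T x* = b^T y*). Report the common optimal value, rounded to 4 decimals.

The standard primal-dual pair for 'max c^T x s.t. A x <= b, x >= 0' is:
  Dual:  min b^T y  s.t.  A^T y >= c,  y >= 0.

So the dual LP is:
  minimize  11y1 + 11y2 + 10y3
  subject to:
    y1 + 2y3 >= 3
    y2 + 3y3 >= 1
    y1, y2, y3 >= 0

Solving the primal: x* = (5, 0).
  primal value c^T x* = 15.
Solving the dual: y* = (0, 0, 1.5).
  dual value b^T y* = 15.
Strong duality: c^T x* = b^T y*. Confirmed.

15


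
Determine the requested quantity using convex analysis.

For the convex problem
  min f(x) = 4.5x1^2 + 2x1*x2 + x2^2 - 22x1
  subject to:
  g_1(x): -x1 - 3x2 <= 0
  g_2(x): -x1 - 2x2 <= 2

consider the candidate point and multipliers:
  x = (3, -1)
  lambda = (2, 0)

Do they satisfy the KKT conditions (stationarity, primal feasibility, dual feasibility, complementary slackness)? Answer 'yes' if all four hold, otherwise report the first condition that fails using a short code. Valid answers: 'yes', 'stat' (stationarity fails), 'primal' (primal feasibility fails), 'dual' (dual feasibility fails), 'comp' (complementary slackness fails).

Gradient of f: grad f(x) = Q x + c = (3, 4)
Constraint values g_i(x) = a_i^T x - b_i:
  g_1((3, -1)) = 0
  g_2((3, -1)) = -3
Stationarity residual: grad f(x) + sum_i lambda_i a_i = (1, -2)
  -> stationarity FAILS
Primal feasibility (all g_i <= 0): OK
Dual feasibility (all lambda_i >= 0): OK
Complementary slackness (lambda_i * g_i(x) = 0 for all i): OK

Verdict: the first failing condition is stationarity -> stat.

stat


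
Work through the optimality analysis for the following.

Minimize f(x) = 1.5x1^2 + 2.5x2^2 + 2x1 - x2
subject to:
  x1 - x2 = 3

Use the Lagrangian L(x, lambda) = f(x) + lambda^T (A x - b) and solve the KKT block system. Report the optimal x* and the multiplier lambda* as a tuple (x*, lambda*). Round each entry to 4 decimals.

Form the Lagrangian:
  L(x, lambda) = (1/2) x^T Q x + c^T x + lambda^T (A x - b)
Stationarity (grad_x L = 0): Q x + c + A^T lambda = 0.
Primal feasibility: A x = b.

This gives the KKT block system:
  [ Q   A^T ] [ x     ]   [-c ]
  [ A    0  ] [ lambda ] = [ b ]

Solving the linear system:
  x*      = (1.75, -1.25)
  lambda* = (-7.25)
  f(x*)   = 13.25

x* = (1.75, -1.25), lambda* = (-7.25)


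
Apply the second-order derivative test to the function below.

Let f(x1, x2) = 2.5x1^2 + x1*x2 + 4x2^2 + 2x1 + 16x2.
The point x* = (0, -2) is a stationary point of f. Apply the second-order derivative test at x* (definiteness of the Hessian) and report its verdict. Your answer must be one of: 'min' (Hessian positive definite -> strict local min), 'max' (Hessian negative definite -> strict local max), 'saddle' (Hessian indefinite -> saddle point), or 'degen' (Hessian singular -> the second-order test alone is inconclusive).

Compute the Hessian H = grad^2 f:
  H = [[5, 1], [1, 8]]
Verify stationarity: grad f(x*) = H x* + g = (0, 0).
Eigenvalues of H: 4.6972, 8.3028.
Both eigenvalues > 0, so H is positive definite -> x* is a strict local min.

min


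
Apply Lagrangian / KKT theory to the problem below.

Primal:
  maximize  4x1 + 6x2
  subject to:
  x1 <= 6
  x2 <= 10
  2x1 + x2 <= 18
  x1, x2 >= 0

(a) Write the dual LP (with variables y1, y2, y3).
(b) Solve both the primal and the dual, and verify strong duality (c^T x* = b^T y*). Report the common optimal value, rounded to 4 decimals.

The standard primal-dual pair for 'max c^T x s.t. A x <= b, x >= 0' is:
  Dual:  min b^T y  s.t.  A^T y >= c,  y >= 0.

So the dual LP is:
  minimize  6y1 + 10y2 + 18y3
  subject to:
    y1 + 2y3 >= 4
    y2 + y3 >= 6
    y1, y2, y3 >= 0

Solving the primal: x* = (4, 10).
  primal value c^T x* = 76.
Solving the dual: y* = (0, 4, 2).
  dual value b^T y* = 76.
Strong duality: c^T x* = b^T y*. Confirmed.

76


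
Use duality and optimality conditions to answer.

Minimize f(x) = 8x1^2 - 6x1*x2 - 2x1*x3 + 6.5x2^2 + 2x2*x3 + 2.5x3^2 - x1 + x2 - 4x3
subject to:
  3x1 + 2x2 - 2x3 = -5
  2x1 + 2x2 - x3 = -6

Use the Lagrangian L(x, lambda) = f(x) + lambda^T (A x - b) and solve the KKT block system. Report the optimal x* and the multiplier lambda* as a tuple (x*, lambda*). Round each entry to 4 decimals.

Form the Lagrangian:
  L(x, lambda) = (1/2) x^T Q x + c^T x + lambda^T (A x - b)
Stationarity (grad_x L = 0): Q x + c + A^T lambda = 0.
Primal feasibility: A x = b.

This gives the KKT block system:
  [ Q   A^T ] [ x     ]   [-c ]
  [ A    0  ] [ lambda ] = [ b ]

Solving the linear system:
  x*      = (-1.2062, -2.8969, -2.2062)
  lambda* = (-35.3299, 52.2474)
  f(x*)   = 71.9845

x* = (-1.2062, -2.8969, -2.2062), lambda* = (-35.3299, 52.2474)


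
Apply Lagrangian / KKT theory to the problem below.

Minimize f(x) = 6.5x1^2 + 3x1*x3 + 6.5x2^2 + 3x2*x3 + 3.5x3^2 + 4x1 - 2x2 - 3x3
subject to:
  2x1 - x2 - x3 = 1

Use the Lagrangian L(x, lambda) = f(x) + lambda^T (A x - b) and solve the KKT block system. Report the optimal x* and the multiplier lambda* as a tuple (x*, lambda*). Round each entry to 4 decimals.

Form the Lagrangian:
  L(x, lambda) = (1/2) x^T Q x + c^T x + lambda^T (A x - b)
Stationarity (grad_x L = 0): Q x + c + A^T lambda = 0.
Primal feasibility: A x = b.

This gives the KKT block system:
  [ Q   A^T ] [ x     ]   [-c ]
  [ A    0  ] [ lambda ] = [ b ]

Solving the linear system:
  x*      = (0.3398, -0.0902, -0.2303)
  lambda* = (-3.8631)
  f(x*)   = 3.0467

x* = (0.3398, -0.0902, -0.2303), lambda* = (-3.8631)


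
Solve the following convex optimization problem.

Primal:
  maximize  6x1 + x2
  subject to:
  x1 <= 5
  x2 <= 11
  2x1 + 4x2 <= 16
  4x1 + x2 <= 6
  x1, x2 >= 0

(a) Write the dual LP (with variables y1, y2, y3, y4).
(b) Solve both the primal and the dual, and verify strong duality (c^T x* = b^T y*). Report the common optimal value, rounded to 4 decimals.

The standard primal-dual pair for 'max c^T x s.t. A x <= b, x >= 0' is:
  Dual:  min b^T y  s.t.  A^T y >= c,  y >= 0.

So the dual LP is:
  minimize  5y1 + 11y2 + 16y3 + 6y4
  subject to:
    y1 + 2y3 + 4y4 >= 6
    y2 + 4y3 + y4 >= 1
    y1, y2, y3, y4 >= 0

Solving the primal: x* = (1.5, 0).
  primal value c^T x* = 9.
Solving the dual: y* = (0, 0, 0, 1.5).
  dual value b^T y* = 9.
Strong duality: c^T x* = b^T y*. Confirmed.

9


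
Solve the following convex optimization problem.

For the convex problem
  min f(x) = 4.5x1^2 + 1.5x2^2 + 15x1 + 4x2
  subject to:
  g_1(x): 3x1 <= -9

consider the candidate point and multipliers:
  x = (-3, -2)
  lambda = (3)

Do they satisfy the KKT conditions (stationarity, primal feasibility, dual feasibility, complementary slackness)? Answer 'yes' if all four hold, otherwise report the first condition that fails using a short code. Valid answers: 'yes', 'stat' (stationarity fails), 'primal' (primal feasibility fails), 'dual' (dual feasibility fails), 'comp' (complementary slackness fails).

Gradient of f: grad f(x) = Q x + c = (-12, -2)
Constraint values g_i(x) = a_i^T x - b_i:
  g_1((-3, -2)) = 0
Stationarity residual: grad f(x) + sum_i lambda_i a_i = (-3, -2)
  -> stationarity FAILS
Primal feasibility (all g_i <= 0): OK
Dual feasibility (all lambda_i >= 0): OK
Complementary slackness (lambda_i * g_i(x) = 0 for all i): OK

Verdict: the first failing condition is stationarity -> stat.

stat


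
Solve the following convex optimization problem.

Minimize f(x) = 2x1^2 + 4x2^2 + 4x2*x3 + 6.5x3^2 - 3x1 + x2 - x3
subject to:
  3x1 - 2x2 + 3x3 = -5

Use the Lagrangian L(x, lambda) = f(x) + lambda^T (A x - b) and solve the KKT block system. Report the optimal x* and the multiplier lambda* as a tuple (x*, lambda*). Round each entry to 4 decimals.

Form the Lagrangian:
  L(x, lambda) = (1/2) x^T Q x + c^T x + lambda^T (A x - b)
Stationarity (grad_x L = 0): Q x + c + A^T lambda = 0.
Primal feasibility: A x = b.

This gives the KKT block system:
  [ Q   A^T ] [ x     ]   [-c ]
  [ A    0  ] [ lambda ] = [ b ]

Solving the linear system:
  x*      = (-0.6851, 0.6331, -0.5595)
  lambda* = (1.9135)
  f(x*)   = 6.4078

x* = (-0.6851, 0.6331, -0.5595), lambda* = (1.9135)


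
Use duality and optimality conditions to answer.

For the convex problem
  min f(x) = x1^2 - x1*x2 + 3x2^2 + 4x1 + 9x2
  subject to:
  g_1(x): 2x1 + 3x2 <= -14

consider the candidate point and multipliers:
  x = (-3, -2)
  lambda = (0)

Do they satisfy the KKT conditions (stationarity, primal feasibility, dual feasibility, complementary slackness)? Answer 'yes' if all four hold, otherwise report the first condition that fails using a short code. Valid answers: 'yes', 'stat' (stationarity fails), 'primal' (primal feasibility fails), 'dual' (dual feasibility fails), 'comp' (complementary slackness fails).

Gradient of f: grad f(x) = Q x + c = (0, 0)
Constraint values g_i(x) = a_i^T x - b_i:
  g_1((-3, -2)) = 2
Stationarity residual: grad f(x) + sum_i lambda_i a_i = (0, 0)
  -> stationarity OK
Primal feasibility (all g_i <= 0): FAILS
Dual feasibility (all lambda_i >= 0): OK
Complementary slackness (lambda_i * g_i(x) = 0 for all i): OK

Verdict: the first failing condition is primal_feasibility -> primal.

primal


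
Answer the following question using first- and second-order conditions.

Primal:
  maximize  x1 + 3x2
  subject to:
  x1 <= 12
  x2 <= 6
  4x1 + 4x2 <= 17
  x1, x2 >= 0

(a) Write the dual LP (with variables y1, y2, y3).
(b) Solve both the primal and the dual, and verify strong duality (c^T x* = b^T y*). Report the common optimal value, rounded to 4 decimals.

The standard primal-dual pair for 'max c^T x s.t. A x <= b, x >= 0' is:
  Dual:  min b^T y  s.t.  A^T y >= c,  y >= 0.

So the dual LP is:
  minimize  12y1 + 6y2 + 17y3
  subject to:
    y1 + 4y3 >= 1
    y2 + 4y3 >= 3
    y1, y2, y3 >= 0

Solving the primal: x* = (0, 4.25).
  primal value c^T x* = 12.75.
Solving the dual: y* = (0, 0, 0.75).
  dual value b^T y* = 12.75.
Strong duality: c^T x* = b^T y*. Confirmed.

12.75


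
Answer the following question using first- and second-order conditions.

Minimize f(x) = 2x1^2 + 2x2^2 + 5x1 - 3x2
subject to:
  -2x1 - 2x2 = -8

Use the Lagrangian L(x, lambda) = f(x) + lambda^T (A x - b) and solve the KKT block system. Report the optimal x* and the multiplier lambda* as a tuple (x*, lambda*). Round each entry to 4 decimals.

Form the Lagrangian:
  L(x, lambda) = (1/2) x^T Q x + c^T x + lambda^T (A x - b)
Stationarity (grad_x L = 0): Q x + c + A^T lambda = 0.
Primal feasibility: A x = b.

This gives the KKT block system:
  [ Q   A^T ] [ x     ]   [-c ]
  [ A    0  ] [ lambda ] = [ b ]

Solving the linear system:
  x*      = (1, 3)
  lambda* = (4.5)
  f(x*)   = 16

x* = (1, 3), lambda* = (4.5)


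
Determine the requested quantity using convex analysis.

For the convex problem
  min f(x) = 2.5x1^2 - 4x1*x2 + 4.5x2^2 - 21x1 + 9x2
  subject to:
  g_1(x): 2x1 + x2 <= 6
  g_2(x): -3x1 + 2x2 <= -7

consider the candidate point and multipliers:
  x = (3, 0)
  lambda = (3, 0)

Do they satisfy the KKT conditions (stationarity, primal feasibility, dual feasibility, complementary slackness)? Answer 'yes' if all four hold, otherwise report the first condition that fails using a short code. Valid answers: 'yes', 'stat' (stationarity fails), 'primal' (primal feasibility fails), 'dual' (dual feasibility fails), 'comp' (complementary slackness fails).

Gradient of f: grad f(x) = Q x + c = (-6, -3)
Constraint values g_i(x) = a_i^T x - b_i:
  g_1((3, 0)) = 0
  g_2((3, 0)) = -2
Stationarity residual: grad f(x) + sum_i lambda_i a_i = (0, 0)
  -> stationarity OK
Primal feasibility (all g_i <= 0): OK
Dual feasibility (all lambda_i >= 0): OK
Complementary slackness (lambda_i * g_i(x) = 0 for all i): OK

Verdict: yes, KKT holds.

yes


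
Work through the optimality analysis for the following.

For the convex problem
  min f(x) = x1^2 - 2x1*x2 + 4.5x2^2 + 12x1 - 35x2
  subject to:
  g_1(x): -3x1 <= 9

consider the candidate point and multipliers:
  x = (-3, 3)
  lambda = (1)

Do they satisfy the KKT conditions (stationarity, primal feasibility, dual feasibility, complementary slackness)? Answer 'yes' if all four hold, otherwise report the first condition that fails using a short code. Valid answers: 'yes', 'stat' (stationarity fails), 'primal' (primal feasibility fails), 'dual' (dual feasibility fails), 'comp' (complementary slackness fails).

Gradient of f: grad f(x) = Q x + c = (0, -2)
Constraint values g_i(x) = a_i^T x - b_i:
  g_1((-3, 3)) = 0
Stationarity residual: grad f(x) + sum_i lambda_i a_i = (-3, -2)
  -> stationarity FAILS
Primal feasibility (all g_i <= 0): OK
Dual feasibility (all lambda_i >= 0): OK
Complementary slackness (lambda_i * g_i(x) = 0 for all i): OK

Verdict: the first failing condition is stationarity -> stat.

stat


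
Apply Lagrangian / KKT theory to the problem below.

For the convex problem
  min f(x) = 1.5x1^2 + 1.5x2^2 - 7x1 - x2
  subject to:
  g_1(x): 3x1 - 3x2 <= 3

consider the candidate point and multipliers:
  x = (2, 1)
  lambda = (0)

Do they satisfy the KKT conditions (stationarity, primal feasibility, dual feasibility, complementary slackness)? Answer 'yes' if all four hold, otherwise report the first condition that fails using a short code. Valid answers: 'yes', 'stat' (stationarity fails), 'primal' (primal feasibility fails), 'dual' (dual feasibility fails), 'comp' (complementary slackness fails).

Gradient of f: grad f(x) = Q x + c = (-1, 2)
Constraint values g_i(x) = a_i^T x - b_i:
  g_1((2, 1)) = 0
Stationarity residual: grad f(x) + sum_i lambda_i a_i = (-1, 2)
  -> stationarity FAILS
Primal feasibility (all g_i <= 0): OK
Dual feasibility (all lambda_i >= 0): OK
Complementary slackness (lambda_i * g_i(x) = 0 for all i): OK

Verdict: the first failing condition is stationarity -> stat.

stat


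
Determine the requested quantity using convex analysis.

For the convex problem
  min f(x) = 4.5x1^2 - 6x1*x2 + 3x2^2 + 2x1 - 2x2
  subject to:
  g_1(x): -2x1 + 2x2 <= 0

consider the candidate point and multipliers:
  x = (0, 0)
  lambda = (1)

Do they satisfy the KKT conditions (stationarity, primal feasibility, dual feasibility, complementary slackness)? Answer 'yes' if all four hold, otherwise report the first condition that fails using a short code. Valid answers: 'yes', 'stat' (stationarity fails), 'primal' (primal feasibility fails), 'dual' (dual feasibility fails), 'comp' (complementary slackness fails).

Gradient of f: grad f(x) = Q x + c = (2, -2)
Constraint values g_i(x) = a_i^T x - b_i:
  g_1((0, 0)) = 0
Stationarity residual: grad f(x) + sum_i lambda_i a_i = (0, 0)
  -> stationarity OK
Primal feasibility (all g_i <= 0): OK
Dual feasibility (all lambda_i >= 0): OK
Complementary slackness (lambda_i * g_i(x) = 0 for all i): OK

Verdict: yes, KKT holds.

yes


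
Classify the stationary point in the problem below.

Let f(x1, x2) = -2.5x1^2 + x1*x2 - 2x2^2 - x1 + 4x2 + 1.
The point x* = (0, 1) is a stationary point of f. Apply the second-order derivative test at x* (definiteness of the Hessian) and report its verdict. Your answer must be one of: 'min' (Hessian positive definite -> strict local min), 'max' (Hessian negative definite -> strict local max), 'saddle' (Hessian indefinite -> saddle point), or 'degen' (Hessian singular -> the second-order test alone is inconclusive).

Compute the Hessian H = grad^2 f:
  H = [[-5, 1], [1, -4]]
Verify stationarity: grad f(x*) = H x* + g = (0, 0).
Eigenvalues of H: -5.618, -3.382.
Both eigenvalues < 0, so H is negative definite -> x* is a strict local max.

max


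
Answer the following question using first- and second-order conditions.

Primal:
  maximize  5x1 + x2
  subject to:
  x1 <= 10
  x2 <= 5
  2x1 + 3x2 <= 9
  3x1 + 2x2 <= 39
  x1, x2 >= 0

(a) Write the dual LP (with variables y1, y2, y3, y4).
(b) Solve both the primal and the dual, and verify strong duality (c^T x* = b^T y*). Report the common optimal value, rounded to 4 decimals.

The standard primal-dual pair for 'max c^T x s.t. A x <= b, x >= 0' is:
  Dual:  min b^T y  s.t.  A^T y >= c,  y >= 0.

So the dual LP is:
  minimize  10y1 + 5y2 + 9y3 + 39y4
  subject to:
    y1 + 2y3 + 3y4 >= 5
    y2 + 3y3 + 2y4 >= 1
    y1, y2, y3, y4 >= 0

Solving the primal: x* = (4.5, 0).
  primal value c^T x* = 22.5.
Solving the dual: y* = (0, 0, 2.5, 0).
  dual value b^T y* = 22.5.
Strong duality: c^T x* = b^T y*. Confirmed.

22.5


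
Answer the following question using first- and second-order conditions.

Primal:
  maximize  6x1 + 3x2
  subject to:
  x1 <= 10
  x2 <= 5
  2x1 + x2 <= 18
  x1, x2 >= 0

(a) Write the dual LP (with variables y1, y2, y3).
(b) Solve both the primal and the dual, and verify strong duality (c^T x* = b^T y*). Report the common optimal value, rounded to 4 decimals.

The standard primal-dual pair for 'max c^T x s.t. A x <= b, x >= 0' is:
  Dual:  min b^T y  s.t.  A^T y >= c,  y >= 0.

So the dual LP is:
  minimize  10y1 + 5y2 + 18y3
  subject to:
    y1 + 2y3 >= 6
    y2 + y3 >= 3
    y1, y2, y3 >= 0

Solving the primal: x* = (9, 0).
  primal value c^T x* = 54.
Solving the dual: y* = (0, 0, 3).
  dual value b^T y* = 54.
Strong duality: c^T x* = b^T y*. Confirmed.

54
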